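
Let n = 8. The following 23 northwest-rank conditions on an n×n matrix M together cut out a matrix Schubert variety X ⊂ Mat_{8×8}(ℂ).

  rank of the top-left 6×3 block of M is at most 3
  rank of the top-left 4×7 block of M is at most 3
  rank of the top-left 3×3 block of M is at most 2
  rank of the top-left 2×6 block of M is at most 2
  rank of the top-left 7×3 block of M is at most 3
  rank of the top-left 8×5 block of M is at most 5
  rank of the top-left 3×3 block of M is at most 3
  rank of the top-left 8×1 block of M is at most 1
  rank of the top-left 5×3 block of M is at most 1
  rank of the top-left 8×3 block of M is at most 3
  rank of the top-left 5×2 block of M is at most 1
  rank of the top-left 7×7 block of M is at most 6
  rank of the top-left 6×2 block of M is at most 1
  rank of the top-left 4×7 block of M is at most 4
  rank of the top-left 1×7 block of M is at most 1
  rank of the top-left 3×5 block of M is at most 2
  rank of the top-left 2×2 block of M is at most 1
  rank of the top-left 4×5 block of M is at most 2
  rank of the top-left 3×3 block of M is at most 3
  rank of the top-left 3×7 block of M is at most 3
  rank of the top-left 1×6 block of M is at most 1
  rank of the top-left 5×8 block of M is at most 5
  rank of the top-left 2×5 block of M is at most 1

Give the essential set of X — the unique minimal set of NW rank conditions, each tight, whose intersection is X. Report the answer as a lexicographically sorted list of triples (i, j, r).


Computing R[i][j] = min implied NW-rank bound (n=8, 23 conditions):

  i=1: 1 | 1 | 1 | 1 | 1 | 1 | 1 | 1
  i=2: 1 | 1 | 1 | 1 | 1 | 2 | 2 | 2
  i=3: 1 | 1 | 1 | 2 | 2 | 3 | 3 | 3
  i=4: 1 | 1 | 1 | 2 | 2 | 3 | 3 | 4
  i=5: 1 | 1 | 1 | 2 | 3 | 4 | 4 | 5
  i=6: 1 | 1 | 2 | 3 | 4 | 5 | 5 | 6
  i=7: 1 | 2 | 3 | 4 | 5 | 6 | 6 | 7
  i=8: 1 | 2 | 3 | 4 | 5 | 6 | 7 | 8

reading off 1-entries of Δ²R: w = (1, 6, 4, 8, 5, 3, 2, 7).

|D(w)|=13, |Ess(w)|=5:

[(2, 5, 1), (4, 5, 2), (4, 7, 3), (5, 3, 1), (6, 2, 1)]


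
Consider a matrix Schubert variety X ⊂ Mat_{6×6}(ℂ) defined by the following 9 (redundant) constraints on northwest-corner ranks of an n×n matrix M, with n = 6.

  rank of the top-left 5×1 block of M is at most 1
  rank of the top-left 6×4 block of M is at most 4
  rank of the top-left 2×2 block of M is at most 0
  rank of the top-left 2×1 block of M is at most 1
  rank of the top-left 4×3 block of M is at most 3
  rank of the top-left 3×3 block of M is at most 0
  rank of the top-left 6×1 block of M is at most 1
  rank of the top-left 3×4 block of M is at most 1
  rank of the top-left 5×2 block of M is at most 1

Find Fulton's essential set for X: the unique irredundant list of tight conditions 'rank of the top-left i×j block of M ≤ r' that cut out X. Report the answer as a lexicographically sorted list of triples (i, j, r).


Rank table r_w(6×6) implied by the 9 constraints:

  0, 0, 0, 1, 1, 1
  0, 0, 0, 1, 2, 2
  0, 0, 0, 1, 2, 3
  1, 1, 1, 2, 3, 4
  1, 1, 2, 3, 4, 5
  1, 2, 3, 4, 5, 6

reading off 1-entries of Δ²R: w = (4, 5, 6, 1, 3, 2).

|D(w)|=10, |Ess(w)|=2:

[(3, 3, 0), (5, 2, 1)]


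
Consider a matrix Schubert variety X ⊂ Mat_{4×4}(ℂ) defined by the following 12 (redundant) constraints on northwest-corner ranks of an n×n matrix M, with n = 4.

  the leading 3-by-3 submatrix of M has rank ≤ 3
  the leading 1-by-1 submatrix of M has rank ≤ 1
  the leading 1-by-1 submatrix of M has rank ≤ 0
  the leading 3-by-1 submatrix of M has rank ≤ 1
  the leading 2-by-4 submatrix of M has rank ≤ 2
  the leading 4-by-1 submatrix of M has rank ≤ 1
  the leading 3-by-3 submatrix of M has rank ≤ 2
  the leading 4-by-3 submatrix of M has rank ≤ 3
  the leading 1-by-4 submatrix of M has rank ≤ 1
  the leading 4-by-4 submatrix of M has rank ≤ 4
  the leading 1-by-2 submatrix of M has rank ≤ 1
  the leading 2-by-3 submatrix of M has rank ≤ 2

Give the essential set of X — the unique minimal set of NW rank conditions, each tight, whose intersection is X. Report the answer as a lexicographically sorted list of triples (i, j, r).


Recovering R(i,j) via the rank-extension bound from the 12 conditions:

  i=1: 0 | 1 | 1 | 1
  i=2: 1 | 2 | 2 | 2
  i=3: 1 | 2 | 2 | 3
  i=4: 1 | 2 | 3 | 4

so w = (2, 1, 4, 3).

D(w) has 2 cells with 2 SE-corners; essential set:

[(1, 1, 0), (3, 3, 2)]


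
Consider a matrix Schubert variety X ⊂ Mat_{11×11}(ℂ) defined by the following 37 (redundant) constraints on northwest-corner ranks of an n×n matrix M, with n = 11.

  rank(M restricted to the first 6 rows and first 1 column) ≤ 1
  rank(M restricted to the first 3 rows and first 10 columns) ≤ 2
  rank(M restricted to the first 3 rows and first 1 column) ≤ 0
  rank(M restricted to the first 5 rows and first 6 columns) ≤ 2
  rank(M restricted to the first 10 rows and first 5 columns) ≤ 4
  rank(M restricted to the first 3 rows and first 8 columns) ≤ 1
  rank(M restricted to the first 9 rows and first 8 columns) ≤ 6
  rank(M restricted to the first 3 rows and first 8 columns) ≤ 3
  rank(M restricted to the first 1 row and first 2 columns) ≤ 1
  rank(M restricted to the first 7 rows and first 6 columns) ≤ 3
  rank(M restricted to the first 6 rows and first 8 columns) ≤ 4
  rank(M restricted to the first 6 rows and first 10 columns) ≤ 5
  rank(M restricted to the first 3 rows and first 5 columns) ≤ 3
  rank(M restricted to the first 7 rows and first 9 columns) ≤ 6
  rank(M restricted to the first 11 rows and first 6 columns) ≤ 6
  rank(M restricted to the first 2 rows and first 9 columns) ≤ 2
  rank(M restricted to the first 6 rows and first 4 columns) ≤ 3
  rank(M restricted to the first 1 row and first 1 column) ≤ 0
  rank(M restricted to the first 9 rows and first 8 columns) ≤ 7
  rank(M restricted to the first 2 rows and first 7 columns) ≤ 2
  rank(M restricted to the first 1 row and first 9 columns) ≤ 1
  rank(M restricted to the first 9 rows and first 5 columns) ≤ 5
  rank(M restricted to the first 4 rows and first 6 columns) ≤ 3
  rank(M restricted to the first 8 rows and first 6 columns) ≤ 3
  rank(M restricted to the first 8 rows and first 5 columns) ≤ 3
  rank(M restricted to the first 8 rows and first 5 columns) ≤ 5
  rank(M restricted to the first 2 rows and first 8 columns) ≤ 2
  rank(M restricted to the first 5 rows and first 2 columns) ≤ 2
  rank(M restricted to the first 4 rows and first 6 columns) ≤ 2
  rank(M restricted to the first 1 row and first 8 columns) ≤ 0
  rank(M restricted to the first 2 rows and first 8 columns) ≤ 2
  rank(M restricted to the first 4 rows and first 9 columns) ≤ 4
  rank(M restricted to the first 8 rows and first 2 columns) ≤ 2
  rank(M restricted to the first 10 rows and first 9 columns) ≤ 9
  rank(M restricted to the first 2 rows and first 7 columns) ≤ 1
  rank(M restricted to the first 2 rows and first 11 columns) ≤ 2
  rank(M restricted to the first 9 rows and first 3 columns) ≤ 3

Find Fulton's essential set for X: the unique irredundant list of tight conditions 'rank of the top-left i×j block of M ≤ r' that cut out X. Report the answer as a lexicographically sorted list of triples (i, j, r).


Propagating the 37 rank bounds to every northwest block:

  row 1: 0 0 0 0 0 0 0 0 1 1 1
  row 2: 0 1 1 1 1 1 1 1 2 2 2
  row 3: 0 1 1 1 1 1 1 1 2 2 3
  row 4: 1 2 2 2 2 2 2 2 3 3 4
  row 5: 1 2 2 2 2 2 3 3 4 4 5
  row 6: 1 2 3 3 3 3 4 4 5 5 6
  row 7: 1 2 3 3 3 3 4 5 6 6 7
  row 8: 1 2 3 3 3 3 4 5 6 7 8
  row 9: 1 2 3 4 4 4 5 6 7 8 9
  row 10: 1 2 3 4 4 5 6 7 8 9 10
  row 11: 1 2 3 4 5 6 7 8 9 10 11

hence w(1..11) = (9, 2, 11, 1, 7, 3, 8, 10, 4, 6, 5).

7 SE-corners of the 28-cell Rothe diagram give Ess(w):

[(1, 8, 0), (3, 1, 0), (3, 8, 1), (3, 10, 2), (5, 6, 2), (8, 6, 3), (10, 5, 4)]


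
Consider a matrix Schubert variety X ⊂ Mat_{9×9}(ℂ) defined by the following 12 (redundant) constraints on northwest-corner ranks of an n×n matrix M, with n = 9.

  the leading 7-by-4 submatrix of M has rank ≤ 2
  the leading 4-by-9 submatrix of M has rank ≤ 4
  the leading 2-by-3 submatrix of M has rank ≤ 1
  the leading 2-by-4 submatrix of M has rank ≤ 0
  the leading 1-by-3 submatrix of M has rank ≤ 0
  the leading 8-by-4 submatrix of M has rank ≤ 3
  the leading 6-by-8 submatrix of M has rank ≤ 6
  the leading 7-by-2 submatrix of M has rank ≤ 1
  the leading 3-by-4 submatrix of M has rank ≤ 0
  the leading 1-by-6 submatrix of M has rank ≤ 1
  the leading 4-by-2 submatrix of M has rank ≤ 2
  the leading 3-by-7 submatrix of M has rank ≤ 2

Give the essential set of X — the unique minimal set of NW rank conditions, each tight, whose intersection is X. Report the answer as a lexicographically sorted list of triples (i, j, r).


Propagating the 12 rank bounds to every northwest block:

  0 | 0 | 0 | 0 | 1 | 1 | 1 | 1 | 1
  0 | 0 | 0 | 0 | 1 | 2 | 2 | 2 | 2
  0 | 0 | 0 | 0 | 1 | 2 | 2 | 3 | 3
  1 | 1 | 1 | 1 | 2 | 3 | 3 | 4 | 4
  1 | 1 | 2 | 2 | 3 | 4 | 4 | 5 | 5
  1 | 1 | 2 | 2 | 3 | 4 | 5 | 6 | 6
  1 | 1 | 2 | 2 | 3 | 4 | 5 | 6 | 7
  1 | 2 | 3 | 3 | 4 | 5 | 6 | 7 | 8
  1 | 2 | 3 | 4 | 5 | 6 | 7 | 8 | 9

hence w(1..9) = (5, 6, 8, 1, 3, 7, 9, 2, 4).

Rothe diagram D(w) (18 cells), 4 SE-corners (essential conditions):

[(3, 4, 0), (3, 7, 2), (7, 2, 1), (7, 4, 2)]


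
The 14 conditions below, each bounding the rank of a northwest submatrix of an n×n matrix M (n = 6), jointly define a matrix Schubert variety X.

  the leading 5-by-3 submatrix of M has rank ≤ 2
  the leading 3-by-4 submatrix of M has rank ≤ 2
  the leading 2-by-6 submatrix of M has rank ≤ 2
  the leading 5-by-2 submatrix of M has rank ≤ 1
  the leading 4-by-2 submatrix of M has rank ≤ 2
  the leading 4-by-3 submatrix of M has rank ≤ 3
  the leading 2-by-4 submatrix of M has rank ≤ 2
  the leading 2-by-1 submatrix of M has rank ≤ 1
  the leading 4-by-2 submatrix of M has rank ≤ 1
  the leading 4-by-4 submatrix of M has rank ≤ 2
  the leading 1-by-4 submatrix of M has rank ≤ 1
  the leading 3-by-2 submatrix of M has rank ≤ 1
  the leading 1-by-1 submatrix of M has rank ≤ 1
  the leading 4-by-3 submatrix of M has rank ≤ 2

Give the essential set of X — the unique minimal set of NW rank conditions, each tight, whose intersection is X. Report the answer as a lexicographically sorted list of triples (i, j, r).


The tightest implied rank at each (i,j), from the 14 conditions:

  row 1: 1, 1, 1, 1, 1, 1
  row 2: 1, 1, 2, 2, 2, 2
  row 3: 1, 1, 2, 2, 3, 3
  row 4: 1, 1, 2, 2, 3, 4
  row 5: 1, 1, 2, 3, 4, 5
  row 6: 1, 2, 3, 4, 5, 6

reading off 1-entries of Δ²R: w = (1, 3, 5, 6, 4, 2).

Fulton essential set (2 of the 6 Rothe cells):

[(4, 4, 2), (5, 2, 1)]


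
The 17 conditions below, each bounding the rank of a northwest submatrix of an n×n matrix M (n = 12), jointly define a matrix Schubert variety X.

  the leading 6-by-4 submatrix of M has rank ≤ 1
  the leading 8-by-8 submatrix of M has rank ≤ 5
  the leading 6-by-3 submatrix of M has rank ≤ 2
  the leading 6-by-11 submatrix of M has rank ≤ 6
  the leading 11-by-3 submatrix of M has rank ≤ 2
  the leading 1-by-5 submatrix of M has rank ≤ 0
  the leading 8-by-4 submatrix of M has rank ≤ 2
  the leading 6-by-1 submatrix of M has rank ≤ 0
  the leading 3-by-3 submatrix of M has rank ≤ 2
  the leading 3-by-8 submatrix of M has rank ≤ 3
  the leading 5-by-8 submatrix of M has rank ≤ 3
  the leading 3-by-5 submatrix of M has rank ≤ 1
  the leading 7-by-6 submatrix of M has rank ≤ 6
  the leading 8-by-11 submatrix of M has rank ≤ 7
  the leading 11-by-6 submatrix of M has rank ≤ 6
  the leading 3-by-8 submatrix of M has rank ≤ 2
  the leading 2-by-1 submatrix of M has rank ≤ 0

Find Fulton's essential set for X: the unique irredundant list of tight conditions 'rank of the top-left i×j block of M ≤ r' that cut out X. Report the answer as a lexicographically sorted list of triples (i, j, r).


Computing R[i][j] = min implied NW-rank bound (n=12, 17 conditions):

  i=1: 0  0  0  0  0  1  1  1  1  1  1  1
  i=2: 0  1  1  1  1  2  2  2  2  2  2  2
  i=3: 0  1  1  1  1  2  2  2  3  3  3  3
  i=4: 0  1  1  1  2  3  3  3  4  4  4  4
  i=5: 0  1  1  1  2  3  3  3  4  5  5  5
  i=6: 0  1  1  1  2  3  4  4  5  6  6  6
  i=7: 1  2  2  2  3  4  5  5  6  7  7  7
  i=8: 1  2  2  2  3  4  5  5  6  7  7  8
  i=9: 1  2  2  3  4  5  6  6  7  8  8  9
  i=10: 1  2  2  3  4  5  6  7  8  9  9  10
  i=11: 1  2  2  3  4  5  6  7  8  9  10  11
  i=12: 1  2  3  4  5  6  7  8  9  10  11  12

the unique w with this rank table is (6, 2, 9, 5, 10, 7, 1, 12, 4, 8, 11, 3).

ℓ(w)=30; the 10 essential cells (i,j,r):

[(1, 5, 0), (3, 5, 1), (3, 8, 2), (5, 8, 3), (6, 1, 0), (6, 4, 1), (8, 4, 2), (8, 8, 5), (8, 11, 7), (11, 3, 2)]


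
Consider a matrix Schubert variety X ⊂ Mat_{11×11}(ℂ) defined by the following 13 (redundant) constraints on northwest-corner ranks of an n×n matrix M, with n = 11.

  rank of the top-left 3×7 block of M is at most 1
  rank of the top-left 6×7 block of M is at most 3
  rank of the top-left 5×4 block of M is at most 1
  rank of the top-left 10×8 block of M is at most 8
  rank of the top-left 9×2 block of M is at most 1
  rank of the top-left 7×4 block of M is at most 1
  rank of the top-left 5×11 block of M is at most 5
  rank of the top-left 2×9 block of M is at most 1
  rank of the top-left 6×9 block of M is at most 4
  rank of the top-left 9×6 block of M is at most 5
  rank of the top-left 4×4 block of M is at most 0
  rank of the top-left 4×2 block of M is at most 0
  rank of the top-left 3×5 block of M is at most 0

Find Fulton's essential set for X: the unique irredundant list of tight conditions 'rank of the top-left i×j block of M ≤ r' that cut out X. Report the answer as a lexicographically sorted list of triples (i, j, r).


Propagating the 13 rank bounds to every northwest block:

  i=1: 0, 0, 0, 0, 0, 1, 1, 1, 1, 1, 1
  i=2: 0, 0, 0, 0, 0, 1, 1, 1, 1, 2, 2
  i=3: 0, 0, 0, 0, 0, 1, 1, 2, 2, 3, 3
  i=4: 0, 0, 0, 0, 1, 2, 2, 3, 3, 4, 4
  i=5: 1, 1, 1, 1, 2, 3, 3, 4, 4, 5, 5
  i=6: 1, 1, 1, 1, 2, 3, 3, 4, 4, 5, 6
  i=7: 1, 1, 1, 1, 2, 3, 4, 5, 5, 6, 7
  i=8: 1, 1, 2, 2, 3, 4, 5, 6, 6, 7, 8
  i=9: 1, 1, 2, 3, 4, 5, 6, 7, 7, 8, 9
  i=10: 1, 2, 3, 4, 5, 6, 7, 8, 8, 9, 10
  i=11: 1, 2, 3, 4, 5, 6, 7, 8, 9, 10, 11

the unique w with this rank table is (6, 10, 8, 5, 1, 11, 7, 3, 4, 2, 9).

Rothe diagram D(w) (33 cells), 8 SE-corners (essential conditions):

[(2, 9, 1), (3, 5, 0), (3, 7, 1), (4, 4, 0), (6, 7, 3), (6, 9, 4), (7, 4, 1), (9, 2, 1)]


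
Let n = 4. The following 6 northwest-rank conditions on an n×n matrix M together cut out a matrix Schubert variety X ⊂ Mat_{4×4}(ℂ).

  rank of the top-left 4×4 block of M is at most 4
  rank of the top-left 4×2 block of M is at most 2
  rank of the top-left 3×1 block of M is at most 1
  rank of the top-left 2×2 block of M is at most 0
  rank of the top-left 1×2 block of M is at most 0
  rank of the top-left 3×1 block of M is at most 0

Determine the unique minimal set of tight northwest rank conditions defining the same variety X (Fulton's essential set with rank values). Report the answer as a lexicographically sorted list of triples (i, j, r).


Computing R[i][j] = min implied NW-rank bound (n=4, 6 conditions):

  row 1: 0, 0, 1, 1
  row 2: 0, 0, 1, 2
  row 3: 0, 1, 2, 3
  row 4: 1, 2, 3, 4

hence w(1..4) = (3, 4, 2, 1).

Rothe diagram D(w) (5 cells), 2 SE-corners (essential conditions):

[(2, 2, 0), (3, 1, 0)]


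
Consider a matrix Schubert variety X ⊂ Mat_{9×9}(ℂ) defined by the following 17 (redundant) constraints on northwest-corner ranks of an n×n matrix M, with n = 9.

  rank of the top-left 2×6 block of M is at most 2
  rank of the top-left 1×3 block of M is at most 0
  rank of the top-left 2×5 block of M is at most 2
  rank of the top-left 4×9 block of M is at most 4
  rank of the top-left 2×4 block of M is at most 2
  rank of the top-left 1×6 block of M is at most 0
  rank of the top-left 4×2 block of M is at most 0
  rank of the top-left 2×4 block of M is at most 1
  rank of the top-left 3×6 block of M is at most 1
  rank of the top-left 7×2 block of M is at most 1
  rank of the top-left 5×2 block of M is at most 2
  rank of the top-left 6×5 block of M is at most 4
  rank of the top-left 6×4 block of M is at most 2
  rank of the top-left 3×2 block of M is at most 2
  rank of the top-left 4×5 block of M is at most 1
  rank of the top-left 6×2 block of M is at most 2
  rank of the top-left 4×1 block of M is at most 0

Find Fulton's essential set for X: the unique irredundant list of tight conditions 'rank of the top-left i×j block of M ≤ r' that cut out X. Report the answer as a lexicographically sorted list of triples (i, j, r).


Computing R[i][j] = min implied NW-rank bound (n=9, 17 conditions):

  0, 0, 0, 0, 0, 0, 1, 1, 1
  0, 0, 1, 1, 1, 1, 2, 2, 2
  0, 0, 1, 1, 1, 1, 2, 3, 3
  0, 0, 1, 1, 1, 2, 3, 4, 4
  1, 1, 2, 2, 2, 3, 4, 5, 5
  1, 1, 2, 2, 3, 4, 5, 6, 6
  1, 1, 2, 3, 4, 5, 6, 7, 7
  1, 2, 3, 4, 5, 6, 7, 8, 8
  1, 2, 3, 4, 5, 6, 7, 8, 9

reading off 1-entries of Δ²R: w = (7, 3, 8, 6, 1, 5, 4, 2, 9).

ℓ(w)=20; the 6 essential cells (i,j,r):

[(1, 6, 0), (3, 6, 1), (4, 2, 0), (4, 5, 1), (6, 4, 2), (7, 2, 1)]


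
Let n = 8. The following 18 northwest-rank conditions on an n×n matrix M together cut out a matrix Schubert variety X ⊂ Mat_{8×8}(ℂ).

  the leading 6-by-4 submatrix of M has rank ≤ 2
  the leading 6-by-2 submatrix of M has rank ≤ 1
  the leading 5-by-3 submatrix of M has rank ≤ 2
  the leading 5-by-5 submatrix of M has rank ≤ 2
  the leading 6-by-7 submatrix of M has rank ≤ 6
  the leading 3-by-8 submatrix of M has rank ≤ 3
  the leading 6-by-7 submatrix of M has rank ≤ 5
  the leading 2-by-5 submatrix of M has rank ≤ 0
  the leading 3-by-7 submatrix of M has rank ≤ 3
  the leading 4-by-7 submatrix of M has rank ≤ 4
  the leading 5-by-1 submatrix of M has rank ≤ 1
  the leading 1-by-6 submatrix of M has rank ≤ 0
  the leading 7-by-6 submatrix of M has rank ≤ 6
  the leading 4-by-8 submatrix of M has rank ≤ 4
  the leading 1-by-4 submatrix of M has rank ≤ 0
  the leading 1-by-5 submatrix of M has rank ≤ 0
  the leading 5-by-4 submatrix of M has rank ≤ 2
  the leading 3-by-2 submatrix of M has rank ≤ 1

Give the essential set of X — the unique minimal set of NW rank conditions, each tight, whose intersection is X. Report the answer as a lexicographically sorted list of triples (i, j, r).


Recovering R(i,j) via the rank-extension bound from the 18 conditions:

  row 1: 0 0 0 0 0 0 1 1
  row 2: 0 0 0 0 0 1 2 2
  row 3: 1 1 1 1 1 2 3 3
  row 4: 1 1 2 2 2 3 4 4
  row 5: 1 1 2 2 2 3 4 5
  row 6: 1 1 2 2 3 4 5 6
  row 7: 1 2 3 3 4 5 6 7
  row 8: 1 2 3 4 5 6 7 8

so w = (7, 6, 1, 3, 8, 5, 2, 4).

ℓ(w)=17; the 5 essential cells (i,j,r):

[(1, 6, 0), (2, 5, 0), (5, 5, 2), (6, 2, 1), (6, 4, 2)]


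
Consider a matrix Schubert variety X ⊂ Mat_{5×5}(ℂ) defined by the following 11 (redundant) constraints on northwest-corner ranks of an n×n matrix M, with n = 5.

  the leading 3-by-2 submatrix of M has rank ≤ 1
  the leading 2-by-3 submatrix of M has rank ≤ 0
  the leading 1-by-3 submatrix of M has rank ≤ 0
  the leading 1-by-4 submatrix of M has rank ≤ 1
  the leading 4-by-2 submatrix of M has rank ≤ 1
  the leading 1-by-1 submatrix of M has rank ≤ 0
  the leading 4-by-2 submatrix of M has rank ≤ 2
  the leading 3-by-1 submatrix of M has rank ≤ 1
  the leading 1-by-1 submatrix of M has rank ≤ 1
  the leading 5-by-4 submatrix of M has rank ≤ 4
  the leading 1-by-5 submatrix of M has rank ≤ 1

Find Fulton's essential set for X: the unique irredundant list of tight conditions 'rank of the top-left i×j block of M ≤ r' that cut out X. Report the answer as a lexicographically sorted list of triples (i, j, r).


Rank table r_w(5×5) implied by the 11 constraints:

  0 0 0 1 1
  0 0 0 1 2
  1 1 1 2 3
  1 1 2 3 4
  1 2 3 4 5

the unique w with this rank table is (4, 5, 1, 3, 2).

D(w) has 7 cells with 2 SE-corners; essential set:

[(2, 3, 0), (4, 2, 1)]


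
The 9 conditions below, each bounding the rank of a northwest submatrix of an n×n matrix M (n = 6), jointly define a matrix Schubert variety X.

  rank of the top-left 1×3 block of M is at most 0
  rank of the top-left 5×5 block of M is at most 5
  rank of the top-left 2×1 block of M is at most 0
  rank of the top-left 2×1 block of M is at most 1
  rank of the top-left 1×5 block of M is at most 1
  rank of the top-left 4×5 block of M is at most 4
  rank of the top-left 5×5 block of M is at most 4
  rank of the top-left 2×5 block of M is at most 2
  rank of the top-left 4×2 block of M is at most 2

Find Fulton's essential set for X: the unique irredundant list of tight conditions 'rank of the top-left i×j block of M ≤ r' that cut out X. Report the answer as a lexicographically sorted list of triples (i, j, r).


Propagating the 9 rank bounds to every northwest block:

  0 0 0 1 1 1
  0 1 1 2 2 2
  1 2 2 3 3 3
  1 2 3 4 4 4
  1 2 3 4 4 5
  1 2 3 4 5 6

the unique w with this rank table is (4, 2, 1, 3, 6, 5).

Rothe diagram D(w) (5 cells), 3 SE-corners (essential conditions):

[(1, 3, 0), (2, 1, 0), (5, 5, 4)]


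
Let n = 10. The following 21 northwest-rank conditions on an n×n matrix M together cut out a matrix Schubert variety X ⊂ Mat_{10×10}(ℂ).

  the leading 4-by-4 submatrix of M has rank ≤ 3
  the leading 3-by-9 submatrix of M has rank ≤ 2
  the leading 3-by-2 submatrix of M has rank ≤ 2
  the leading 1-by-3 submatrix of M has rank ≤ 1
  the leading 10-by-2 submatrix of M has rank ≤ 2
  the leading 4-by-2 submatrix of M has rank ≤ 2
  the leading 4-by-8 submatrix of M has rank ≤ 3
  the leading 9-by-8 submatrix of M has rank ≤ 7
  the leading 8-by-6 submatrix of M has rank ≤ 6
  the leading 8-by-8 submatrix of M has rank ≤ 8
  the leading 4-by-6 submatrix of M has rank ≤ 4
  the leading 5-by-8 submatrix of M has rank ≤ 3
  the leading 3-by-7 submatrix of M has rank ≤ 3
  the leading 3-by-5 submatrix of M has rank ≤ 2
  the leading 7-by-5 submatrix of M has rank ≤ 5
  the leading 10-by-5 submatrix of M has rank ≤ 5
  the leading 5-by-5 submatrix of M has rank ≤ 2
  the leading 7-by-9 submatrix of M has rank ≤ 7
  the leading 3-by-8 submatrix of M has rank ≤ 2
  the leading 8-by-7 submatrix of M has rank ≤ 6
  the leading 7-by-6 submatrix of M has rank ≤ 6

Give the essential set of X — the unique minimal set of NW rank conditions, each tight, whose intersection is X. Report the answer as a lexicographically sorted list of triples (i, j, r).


Rank table r_w(10×10) implied by the 21 constraints:

  i=1: 1 | 1 | 1 | 1 | 1 | 1 | 1 | 1 | 1 | 1
  i=2: 1 | 2 | 2 | 2 | 2 | 2 | 2 | 2 | 2 | 2
  i=3: 1 | 2 | 2 | 2 | 2 | 2 | 2 | 2 | 2 | 3
  i=4: 1 | 2 | 2 | 2 | 2 | 3 | 3 | 3 | 3 | 4
  i=5: 1 | 2 | 2 | 2 | 2 | 3 | 3 | 3 | 4 | 5
  i=6: 1 | 2 | 3 | 3 | 3 | 4 | 4 | 4 | 5 | 6
  i=7: 1 | 2 | 3 | 4 | 4 | 5 | 5 | 5 | 6 | 7
  i=8: 1 | 2 | 3 | 4 | 5 | 6 | 6 | 6 | 7 | 8
  i=9: 1 | 2 | 3 | 4 | 5 | 6 | 7 | 7 | 8 | 9
  i=10: 1 | 2 | 3 | 4 | 5 | 6 | 7 | 8 | 9 | 10

reading off 1-entries of Δ²R: w = (1, 2, 10, 6, 9, 3, 4, 5, 7, 8).

ℓ(w)=15; the 3 essential cells (i,j,r):

[(3, 9, 2), (5, 5, 2), (5, 8, 3)]


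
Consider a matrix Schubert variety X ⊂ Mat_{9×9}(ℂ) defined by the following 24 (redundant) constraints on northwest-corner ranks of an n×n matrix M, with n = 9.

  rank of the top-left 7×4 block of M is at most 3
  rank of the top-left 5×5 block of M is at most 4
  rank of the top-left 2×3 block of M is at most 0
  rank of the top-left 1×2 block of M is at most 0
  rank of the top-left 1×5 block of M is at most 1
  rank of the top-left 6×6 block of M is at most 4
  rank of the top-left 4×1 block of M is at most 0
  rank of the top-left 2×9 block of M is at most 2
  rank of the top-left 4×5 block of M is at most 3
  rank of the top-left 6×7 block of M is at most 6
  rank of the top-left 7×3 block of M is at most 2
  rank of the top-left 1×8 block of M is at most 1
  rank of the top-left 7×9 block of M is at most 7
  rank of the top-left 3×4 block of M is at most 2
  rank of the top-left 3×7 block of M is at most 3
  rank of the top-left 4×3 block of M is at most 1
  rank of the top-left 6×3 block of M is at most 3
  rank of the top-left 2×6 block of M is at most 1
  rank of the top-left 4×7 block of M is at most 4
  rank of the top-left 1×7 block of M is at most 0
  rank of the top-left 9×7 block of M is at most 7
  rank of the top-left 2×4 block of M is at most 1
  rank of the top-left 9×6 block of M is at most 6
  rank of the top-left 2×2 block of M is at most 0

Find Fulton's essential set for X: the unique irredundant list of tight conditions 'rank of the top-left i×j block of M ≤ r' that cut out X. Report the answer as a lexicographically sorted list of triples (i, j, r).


Computing R[i][j] = min implied NW-rank bound (n=9, 24 conditions):

  R[1]: 0 0 0 0 0 0 0 1 1
  R[2]: 0 0 0 1 1 1 1 2 2
  R[3]: 0 1 1 2 2 2 2 3 3
  R[4]: 0 1 1 2 3 3 3 4 4
  R[5]: 1 2 2 3 4 4 4 5 5
  R[6]: 1 2 2 3 4 4 5 6 6
  R[7]: 1 2 2 3 4 5 6 7 7
  R[8]: 1 2 3 4 5 6 7 8 8
  R[9]: 1 2 3 4 5 6 7 8 9

so w = (8, 4, 2, 5, 1, 7, 6, 3, 9).

Rothe diagram D(w) (16 cells), 6 SE-corners (essential conditions):

[(1, 7, 0), (2, 3, 0), (4, 1, 0), (4, 3, 1), (6, 6, 4), (7, 3, 2)]


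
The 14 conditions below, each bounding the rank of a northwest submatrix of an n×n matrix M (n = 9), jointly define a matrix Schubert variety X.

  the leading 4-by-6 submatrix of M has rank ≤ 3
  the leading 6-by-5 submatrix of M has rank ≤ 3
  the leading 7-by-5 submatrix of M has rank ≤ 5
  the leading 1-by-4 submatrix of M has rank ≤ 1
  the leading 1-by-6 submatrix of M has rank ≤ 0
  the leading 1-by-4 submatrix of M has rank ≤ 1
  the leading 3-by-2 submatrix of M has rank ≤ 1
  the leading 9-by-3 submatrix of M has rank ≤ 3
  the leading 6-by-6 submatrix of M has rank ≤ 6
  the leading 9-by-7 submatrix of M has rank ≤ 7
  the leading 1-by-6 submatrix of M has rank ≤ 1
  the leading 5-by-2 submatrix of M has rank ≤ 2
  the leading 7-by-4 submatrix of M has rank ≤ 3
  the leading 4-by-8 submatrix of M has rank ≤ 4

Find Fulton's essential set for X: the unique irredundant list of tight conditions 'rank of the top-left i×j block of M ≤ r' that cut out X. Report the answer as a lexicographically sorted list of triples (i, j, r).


Propagating the 14 rank bounds to every northwest block:

  0, 0, 0, 0, 0, 0, 1, 1, 1
  1, 1, 1, 1, 1, 1, 2, 2, 2
  1, 1, 2, 2, 2, 2, 3, 3, 3
  1, 2, 3, 3, 3, 3, 4, 4, 4
  1, 2, 3, 3, 3, 4, 5, 5, 5
  1, 2, 3, 3, 3, 4, 5, 6, 6
  1, 2, 3, 3, 4, 5, 6, 7, 7
  1, 2, 3, 4, 5, 6, 7, 8, 8
  1, 2, 3, 4, 5, 6, 7, 8, 9

giving w = (7, 1, 3, 2, 6, 8, 5, 4, 9) via Δ²R.

4 SE-corners of the 12-cell Rothe diagram give Ess(w):

[(1, 6, 0), (3, 2, 1), (6, 5, 3), (7, 4, 3)]


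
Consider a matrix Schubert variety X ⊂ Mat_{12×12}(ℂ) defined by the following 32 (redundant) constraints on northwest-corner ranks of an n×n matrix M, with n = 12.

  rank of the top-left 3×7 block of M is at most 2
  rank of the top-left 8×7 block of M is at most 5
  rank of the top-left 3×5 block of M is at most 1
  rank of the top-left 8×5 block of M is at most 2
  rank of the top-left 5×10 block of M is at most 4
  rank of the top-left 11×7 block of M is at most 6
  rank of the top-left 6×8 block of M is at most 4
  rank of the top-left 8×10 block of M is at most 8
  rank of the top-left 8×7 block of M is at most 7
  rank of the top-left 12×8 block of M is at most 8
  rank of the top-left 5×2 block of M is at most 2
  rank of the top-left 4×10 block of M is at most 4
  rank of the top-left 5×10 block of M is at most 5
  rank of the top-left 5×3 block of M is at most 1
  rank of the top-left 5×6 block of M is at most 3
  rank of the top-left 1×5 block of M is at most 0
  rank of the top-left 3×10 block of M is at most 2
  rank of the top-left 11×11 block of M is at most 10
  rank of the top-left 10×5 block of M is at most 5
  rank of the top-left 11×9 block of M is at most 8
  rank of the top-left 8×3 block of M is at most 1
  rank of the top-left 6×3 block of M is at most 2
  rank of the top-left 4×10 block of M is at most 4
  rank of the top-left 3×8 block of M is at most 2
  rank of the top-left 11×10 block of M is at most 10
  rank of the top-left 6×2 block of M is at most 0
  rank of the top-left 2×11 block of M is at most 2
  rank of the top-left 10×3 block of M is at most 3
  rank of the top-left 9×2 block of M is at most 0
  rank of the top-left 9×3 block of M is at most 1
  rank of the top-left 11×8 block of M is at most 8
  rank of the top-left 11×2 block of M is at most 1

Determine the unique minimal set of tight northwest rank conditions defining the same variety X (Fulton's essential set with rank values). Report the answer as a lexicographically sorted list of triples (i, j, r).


Propagating the 32 rank bounds to every northwest block:

  R[1]: 0 0 0 0 0 1 1 1 1 1 1 1
  R[2]: 0 0 1 1 1 2 2 2 2 2 2 2
  R[3]: 0 0 1 1 1 2 2 2 2 2 3 3
  R[4]: 0 0 1 2 2 3 3 3 3 3 4 4
  R[5]: 0 0 1 2 2 3 4 4 4 4 5 5
  R[6]: 0 0 1 2 2 3 4 4 5 5 6 6
  R[7]: 0 0 1 2 2 3 4 5 6 6 7 7
  R[8]: 0 0 1 2 2 3 4 5 6 7 8 8
  R[9]: 0 0 1 2 3 4 5 6 7 8 9 9
  R[10]: 1 1 2 3 4 5 6 7 8 9 10 10
  R[11]: 1 1 2 3 4 5 6 7 8 9 10 11
  R[12]: 1 2 3 4 5 6 7 8 9 10 11 12

hence w(1..12) = (6, 3, 11, 4, 7, 9, 8, 10, 5, 1, 12, 2).

ℓ(w)=33; the 7 essential cells (i,j,r):

[(1, 5, 0), (3, 5, 1), (3, 10, 2), (6, 8, 4), (8, 5, 2), (9, 2, 0), (11, 2, 1)]


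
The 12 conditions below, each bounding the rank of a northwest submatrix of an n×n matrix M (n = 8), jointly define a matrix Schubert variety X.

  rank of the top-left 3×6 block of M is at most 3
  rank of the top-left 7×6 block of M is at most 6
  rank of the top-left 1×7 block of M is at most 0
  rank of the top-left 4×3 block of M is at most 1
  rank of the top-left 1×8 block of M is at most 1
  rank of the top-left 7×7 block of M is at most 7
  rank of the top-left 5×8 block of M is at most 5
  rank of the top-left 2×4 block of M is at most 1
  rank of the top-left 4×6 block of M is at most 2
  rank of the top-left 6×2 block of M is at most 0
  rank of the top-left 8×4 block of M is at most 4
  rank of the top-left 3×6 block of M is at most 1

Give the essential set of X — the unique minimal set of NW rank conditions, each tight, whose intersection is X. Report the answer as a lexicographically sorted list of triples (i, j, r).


Rank table r_w(8×8) implied by the 12 constraints:

  0, 0, 0, 0, 0, 0, 0, 1
  0, 0, 1, 1, 1, 1, 1, 2
  0, 0, 1, 1, 1, 1, 2, 3
  0, 0, 1, 2, 2, 2, 3, 4
  0, 0, 1, 2, 3, 3, 4, 5
  0, 0, 1, 2, 3, 4, 5, 6
  1, 1, 2, 3, 4, 5, 6, 7
  1, 2, 3, 4, 5, 6, 7, 8

reading off 1-entries of Δ²R: w = (8, 3, 7, 4, 5, 6, 1, 2).

Fulton essential set (3 of the 20 Rothe cells):

[(1, 7, 0), (3, 6, 1), (6, 2, 0)]


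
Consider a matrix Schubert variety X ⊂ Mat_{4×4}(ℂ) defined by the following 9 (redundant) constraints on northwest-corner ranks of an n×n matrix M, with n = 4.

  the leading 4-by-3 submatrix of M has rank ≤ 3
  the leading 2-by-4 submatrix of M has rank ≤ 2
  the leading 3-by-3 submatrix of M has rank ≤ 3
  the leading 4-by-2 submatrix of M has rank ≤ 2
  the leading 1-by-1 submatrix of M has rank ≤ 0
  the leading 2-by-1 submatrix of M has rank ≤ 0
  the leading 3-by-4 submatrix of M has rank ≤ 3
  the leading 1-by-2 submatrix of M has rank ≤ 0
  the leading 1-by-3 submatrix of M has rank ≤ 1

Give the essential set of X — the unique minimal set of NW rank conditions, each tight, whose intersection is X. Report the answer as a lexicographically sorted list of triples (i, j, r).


Rank table r_w(4×4) implied by the 9 constraints:

  0 0 1 1
  0 1 2 2
  1 2 3 3
  1 2 3 4

so w = (3, 2, 1, 4).

Fulton essential set (2 of the 3 Rothe cells):

[(1, 2, 0), (2, 1, 0)]


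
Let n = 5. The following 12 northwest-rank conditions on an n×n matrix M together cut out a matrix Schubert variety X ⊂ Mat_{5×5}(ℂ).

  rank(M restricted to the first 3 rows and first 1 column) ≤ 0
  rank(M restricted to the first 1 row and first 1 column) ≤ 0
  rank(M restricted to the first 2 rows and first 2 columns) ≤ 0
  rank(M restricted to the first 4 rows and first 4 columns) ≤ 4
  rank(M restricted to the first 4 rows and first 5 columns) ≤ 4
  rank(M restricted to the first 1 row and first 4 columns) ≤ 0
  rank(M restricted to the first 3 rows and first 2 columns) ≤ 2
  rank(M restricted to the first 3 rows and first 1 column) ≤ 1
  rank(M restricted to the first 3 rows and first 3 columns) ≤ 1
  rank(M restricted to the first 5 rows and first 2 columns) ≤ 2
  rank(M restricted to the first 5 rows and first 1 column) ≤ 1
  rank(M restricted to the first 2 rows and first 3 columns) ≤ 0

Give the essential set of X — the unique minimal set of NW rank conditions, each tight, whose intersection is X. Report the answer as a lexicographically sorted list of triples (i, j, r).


Computing R[i][j] = min implied NW-rank bound (n=5, 12 conditions):

  i=1: 0, 0, 0, 0, 1
  i=2: 0, 0, 0, 1, 2
  i=3: 0, 1, 1, 2, 3
  i=4: 1, 2, 2, 3, 4
  i=5: 1, 2, 3, 4, 5

the unique w with this rank table is (5, 4, 2, 1, 3).

Rothe diagram D(w) (8 cells), 3 SE-corners (essential conditions):

[(1, 4, 0), (2, 3, 0), (3, 1, 0)]


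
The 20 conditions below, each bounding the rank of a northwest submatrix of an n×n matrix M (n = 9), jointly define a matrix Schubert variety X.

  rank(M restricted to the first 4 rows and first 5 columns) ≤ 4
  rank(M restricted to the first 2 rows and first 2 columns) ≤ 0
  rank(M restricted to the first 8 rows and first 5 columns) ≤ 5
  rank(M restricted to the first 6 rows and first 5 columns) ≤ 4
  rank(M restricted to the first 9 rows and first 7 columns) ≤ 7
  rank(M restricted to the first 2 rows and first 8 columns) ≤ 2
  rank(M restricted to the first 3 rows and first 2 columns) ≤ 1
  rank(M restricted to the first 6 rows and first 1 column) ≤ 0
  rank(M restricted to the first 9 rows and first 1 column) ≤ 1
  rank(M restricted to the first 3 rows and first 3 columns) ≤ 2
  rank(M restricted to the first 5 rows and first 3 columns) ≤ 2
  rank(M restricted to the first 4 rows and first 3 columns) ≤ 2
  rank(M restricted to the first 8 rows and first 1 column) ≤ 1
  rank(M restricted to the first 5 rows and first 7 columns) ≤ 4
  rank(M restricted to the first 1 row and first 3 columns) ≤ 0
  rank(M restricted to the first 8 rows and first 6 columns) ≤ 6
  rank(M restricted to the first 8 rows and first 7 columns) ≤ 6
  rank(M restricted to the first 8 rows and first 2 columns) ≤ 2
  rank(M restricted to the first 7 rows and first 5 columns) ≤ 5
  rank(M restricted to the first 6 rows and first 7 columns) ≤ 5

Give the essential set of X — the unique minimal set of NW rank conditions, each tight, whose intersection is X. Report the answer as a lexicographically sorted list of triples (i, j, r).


Reconstructing r_w from the 20 given conditions:

  R[1]: 0, 0, 0, 1, 1, 1, 1, 1, 1
  R[2]: 0, 0, 1, 2, 2, 2, 2, 2, 2
  R[3]: 0, 1, 2, 3, 3, 3, 3, 3, 3
  R[4]: 0, 1, 2, 3, 4, 4, 4, 4, 4
  R[5]: 0, 1, 2, 3, 4, 4, 4, 5, 5
  R[6]: 0, 1, 2, 3, 4, 5, 5, 6, 6
  R[7]: 1, 2, 3, 4, 5, 6, 6, 7, 7
  R[8]: 1, 2, 3, 4, 5, 6, 6, 7, 8
  R[9]: 1, 2, 3, 4, 5, 6, 7, 8, 9

second differences of R give the permutation w = (4, 3, 2, 5, 8, 6, 1, 9, 7).

Rothe diagram D(w) (12 cells), 5 SE-corners (essential conditions):

[(1, 3, 0), (2, 2, 0), (5, 7, 4), (6, 1, 0), (8, 7, 6)]


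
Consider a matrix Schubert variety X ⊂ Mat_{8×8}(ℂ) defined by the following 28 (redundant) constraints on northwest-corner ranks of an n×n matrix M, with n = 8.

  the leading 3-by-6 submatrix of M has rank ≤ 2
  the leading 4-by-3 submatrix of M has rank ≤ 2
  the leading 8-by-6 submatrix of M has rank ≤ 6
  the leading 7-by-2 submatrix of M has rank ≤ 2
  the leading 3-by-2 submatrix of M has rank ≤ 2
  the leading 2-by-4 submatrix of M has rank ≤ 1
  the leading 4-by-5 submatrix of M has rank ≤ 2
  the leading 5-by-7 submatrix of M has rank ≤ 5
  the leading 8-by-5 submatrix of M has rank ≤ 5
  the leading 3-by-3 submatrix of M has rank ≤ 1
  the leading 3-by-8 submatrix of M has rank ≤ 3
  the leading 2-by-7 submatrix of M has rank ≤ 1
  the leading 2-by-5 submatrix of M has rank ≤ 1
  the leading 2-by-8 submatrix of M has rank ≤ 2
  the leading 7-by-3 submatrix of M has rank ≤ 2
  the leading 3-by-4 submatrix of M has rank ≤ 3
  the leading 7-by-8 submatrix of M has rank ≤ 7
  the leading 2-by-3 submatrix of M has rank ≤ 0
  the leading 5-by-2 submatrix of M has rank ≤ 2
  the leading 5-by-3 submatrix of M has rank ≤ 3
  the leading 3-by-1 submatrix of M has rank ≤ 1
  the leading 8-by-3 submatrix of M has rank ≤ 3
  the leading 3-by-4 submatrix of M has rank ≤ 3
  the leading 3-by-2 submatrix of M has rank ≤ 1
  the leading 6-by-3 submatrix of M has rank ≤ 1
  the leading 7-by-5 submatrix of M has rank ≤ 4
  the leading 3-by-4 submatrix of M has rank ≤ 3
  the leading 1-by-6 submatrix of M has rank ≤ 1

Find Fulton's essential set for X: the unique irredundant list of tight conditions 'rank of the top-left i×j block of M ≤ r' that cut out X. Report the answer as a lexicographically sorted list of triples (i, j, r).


Propagating the 28 rank bounds to every northwest block:

  R[1]: 0  0  0  1  1  1  1  1
  R[2]: 0  0  0  1  1  1  1  2
  R[3]: 1  1  1  2  2  2  2  3
  R[4]: 1  1  1  2  2  3  3  4
  R[5]: 1  1  1  2  3  4  4  5
  R[6]: 1  1  1  2  3  4  5  6
  R[7]: 1  2  2  3  4  5  6  7
  R[8]: 1  2  3  4  5  6  7  8

reading off 1-entries of Δ²R: w = (4, 8, 1, 6, 5, 7, 2, 3).

4 SE-corners of the 16-cell Rothe diagram give Ess(w):

[(2, 3, 0), (2, 7, 1), (4, 5, 2), (6, 3, 1)]


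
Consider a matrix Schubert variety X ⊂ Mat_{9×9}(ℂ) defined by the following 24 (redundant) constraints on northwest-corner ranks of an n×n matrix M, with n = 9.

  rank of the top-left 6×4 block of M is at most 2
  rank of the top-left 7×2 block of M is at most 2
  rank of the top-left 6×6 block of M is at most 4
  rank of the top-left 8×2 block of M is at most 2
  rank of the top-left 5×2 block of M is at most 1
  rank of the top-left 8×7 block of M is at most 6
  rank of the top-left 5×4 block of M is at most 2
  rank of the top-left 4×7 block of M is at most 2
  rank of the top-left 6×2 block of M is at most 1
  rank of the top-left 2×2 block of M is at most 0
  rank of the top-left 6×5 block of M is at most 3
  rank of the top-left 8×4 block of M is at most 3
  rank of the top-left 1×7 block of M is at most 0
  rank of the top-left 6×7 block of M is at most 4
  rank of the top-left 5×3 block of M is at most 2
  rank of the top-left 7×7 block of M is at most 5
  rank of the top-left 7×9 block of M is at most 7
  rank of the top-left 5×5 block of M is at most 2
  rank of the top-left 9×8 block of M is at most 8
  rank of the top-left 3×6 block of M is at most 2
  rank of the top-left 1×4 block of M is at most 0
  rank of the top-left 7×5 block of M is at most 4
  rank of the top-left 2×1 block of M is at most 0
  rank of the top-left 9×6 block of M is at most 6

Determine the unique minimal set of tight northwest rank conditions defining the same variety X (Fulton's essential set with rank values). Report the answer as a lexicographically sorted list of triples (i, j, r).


Reconstructing r_w from the 24 given conditions:

  0 | 0 | 0 | 0 | 0 | 0 | 0 | 1 | 1
  0 | 0 | 1 | 1 | 1 | 1 | 1 | 2 | 2
  1 | 1 | 2 | 2 | 2 | 2 | 2 | 3 | 3
  1 | 1 | 2 | 2 | 2 | 2 | 2 | 3 | 4
  1 | 1 | 2 | 2 | 2 | 3 | 3 | 4 | 5
  1 | 1 | 2 | 2 | 3 | 4 | 4 | 5 | 6
  1 | 2 | 3 | 3 | 4 | 5 | 5 | 6 | 7
  1 | 2 | 3 | 3 | 4 | 5 | 6 | 7 | 8
  1 | 2 | 3 | 4 | 5 | 6 | 7 | 8 | 9

reading off 1-entries of Δ²R: w = (8, 3, 1, 9, 6, 5, 2, 7, 4).

D(w) has 20 cells with 7 SE-corners; essential set:

[(1, 7, 0), (2, 2, 0), (4, 7, 2), (5, 5, 2), (6, 2, 1), (6, 4, 2), (8, 4, 3)]


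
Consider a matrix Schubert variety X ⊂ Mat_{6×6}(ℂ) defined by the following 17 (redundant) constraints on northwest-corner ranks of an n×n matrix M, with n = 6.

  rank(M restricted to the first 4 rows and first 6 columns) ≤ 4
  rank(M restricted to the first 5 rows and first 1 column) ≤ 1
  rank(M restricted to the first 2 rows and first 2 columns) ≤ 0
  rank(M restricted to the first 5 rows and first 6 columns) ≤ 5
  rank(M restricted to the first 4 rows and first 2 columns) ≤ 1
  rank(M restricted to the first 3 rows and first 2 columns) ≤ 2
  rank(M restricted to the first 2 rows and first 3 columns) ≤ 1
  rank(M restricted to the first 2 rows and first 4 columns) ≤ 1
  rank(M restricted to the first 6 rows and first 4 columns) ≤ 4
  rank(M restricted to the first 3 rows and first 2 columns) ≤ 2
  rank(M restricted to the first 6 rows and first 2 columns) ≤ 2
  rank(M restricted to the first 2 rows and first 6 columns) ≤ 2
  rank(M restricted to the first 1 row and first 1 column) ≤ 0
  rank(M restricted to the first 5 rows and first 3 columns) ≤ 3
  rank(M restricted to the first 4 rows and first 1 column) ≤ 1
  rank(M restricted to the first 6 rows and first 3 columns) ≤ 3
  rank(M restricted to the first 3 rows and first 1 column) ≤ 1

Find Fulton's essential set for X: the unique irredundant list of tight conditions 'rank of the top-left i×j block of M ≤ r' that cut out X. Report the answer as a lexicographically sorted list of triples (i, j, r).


The tightest implied rank at each (i,j), from the 17 conditions:

  0 | 0 | 1 | 1 | 1 | 1
  0 | 0 | 1 | 1 | 2 | 2
  1 | 1 | 2 | 2 | 3 | 3
  1 | 1 | 2 | 3 | 4 | 4
  1 | 2 | 3 | 4 | 5 | 5
  1 | 2 | 3 | 4 | 5 | 6

second differences of R give the permutation w = (3, 5, 1, 4, 2, 6).

|D(w)|=6, |Ess(w)|=3:

[(2, 2, 0), (2, 4, 1), (4, 2, 1)]
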